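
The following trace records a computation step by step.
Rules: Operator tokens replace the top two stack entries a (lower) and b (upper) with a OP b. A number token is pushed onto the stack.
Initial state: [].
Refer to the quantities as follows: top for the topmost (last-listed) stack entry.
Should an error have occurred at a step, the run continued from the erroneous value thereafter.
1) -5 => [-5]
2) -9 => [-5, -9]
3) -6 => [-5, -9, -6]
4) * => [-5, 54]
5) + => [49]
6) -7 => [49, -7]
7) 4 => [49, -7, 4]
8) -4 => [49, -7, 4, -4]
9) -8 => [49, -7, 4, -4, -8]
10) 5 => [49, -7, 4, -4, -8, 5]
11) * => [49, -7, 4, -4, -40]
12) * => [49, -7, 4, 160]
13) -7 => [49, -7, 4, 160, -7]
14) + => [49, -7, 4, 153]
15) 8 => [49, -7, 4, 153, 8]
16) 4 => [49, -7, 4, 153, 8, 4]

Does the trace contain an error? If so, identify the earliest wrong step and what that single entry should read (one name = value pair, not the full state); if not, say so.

no error

Recomputing the run from the initial state:
step 1: [-5]
step 2: [-5, -9]
step 3: [-5, -9, -6]
step 4: [-5, 54]
step 5: [49]
step 6: [49, -7]
step 7: [49, -7, 4]
step 8: [49, -7, 4, -4]
step 9: [49, -7, 4, -4, -8]
step 10: [49, -7, 4, -4, -8, 5]
step 11: [49, -7, 4, -4, -40]
step 12: [49, -7, 4, 160]
step 13: [49, -7, 4, 160, -7]
step 14: [49, -7, 4, 153]
step 15: [49, -7, 4, 153, 8]
step 16: [49, -7, 4, 153, 8, 4]
This matches the trace at every step.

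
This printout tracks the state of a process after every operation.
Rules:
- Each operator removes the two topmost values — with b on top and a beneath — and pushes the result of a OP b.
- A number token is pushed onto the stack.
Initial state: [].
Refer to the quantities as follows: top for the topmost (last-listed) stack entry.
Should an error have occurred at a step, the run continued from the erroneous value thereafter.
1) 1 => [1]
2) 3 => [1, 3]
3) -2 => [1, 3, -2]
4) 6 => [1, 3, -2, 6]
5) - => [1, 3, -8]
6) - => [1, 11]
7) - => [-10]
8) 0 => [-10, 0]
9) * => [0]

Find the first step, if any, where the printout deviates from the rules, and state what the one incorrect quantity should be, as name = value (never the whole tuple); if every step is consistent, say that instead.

no error

step 1: push 1: top = 1 -> consistent with the printout
step 2: push 3: top = 3 -> exactly as logged
step 3: push -2: top = -2 -> in agreement
step 4: push 6: top = 6 -> consistent with the printout
step 5: -2 - 6 = -8 -> in agreement
step 6: 3 - -8 = 11 -> exactly as logged
step 7: 1 - 11 = -10 -> checks out
step 8: push 0: top = 0 -> verified
step 9: -10 * 0 = 0 -> checks out
No step deviates from the rules.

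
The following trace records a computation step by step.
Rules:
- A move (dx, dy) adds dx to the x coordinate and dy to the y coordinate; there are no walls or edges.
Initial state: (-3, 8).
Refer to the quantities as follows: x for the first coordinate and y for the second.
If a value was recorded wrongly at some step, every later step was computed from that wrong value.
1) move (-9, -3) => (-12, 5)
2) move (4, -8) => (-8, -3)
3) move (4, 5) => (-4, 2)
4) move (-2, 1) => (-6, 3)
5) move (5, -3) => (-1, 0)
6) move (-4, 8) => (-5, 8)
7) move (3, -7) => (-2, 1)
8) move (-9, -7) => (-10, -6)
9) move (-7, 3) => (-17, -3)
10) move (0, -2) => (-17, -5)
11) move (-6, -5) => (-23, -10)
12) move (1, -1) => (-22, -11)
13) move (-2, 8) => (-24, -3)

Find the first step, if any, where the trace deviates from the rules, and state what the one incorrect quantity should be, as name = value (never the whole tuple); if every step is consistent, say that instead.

1. x = -3 + (-9) = -12, y = 8 + (-3) = 5 (matches)
2. x = -12 + (4) = -8, y = 5 + (-8) = -3 (verified)
3. x = -8 + (4) = -4, y = -3 + (5) = 2 (same as recorded)
4. x = -4 + (-2) = -6, y = 2 + (1) = 3 (checks out)
5. x = -6 + (5) = -1, y = 3 + (-3) = 0 (agrees with the trace)
6. x = -1 + (-4) = -5, y = 0 + (8) = 8 (exactly as logged)
7. x = -5 + (3) = -2, y = 8 + (-7) = 1 (same as recorded)
8. x = -2 + (-9) = -11, y = 1 + (-7) = -6 (the trace disagrees here)
First incorrect step: 8; the correct value is x = -11.

step 8, x = -11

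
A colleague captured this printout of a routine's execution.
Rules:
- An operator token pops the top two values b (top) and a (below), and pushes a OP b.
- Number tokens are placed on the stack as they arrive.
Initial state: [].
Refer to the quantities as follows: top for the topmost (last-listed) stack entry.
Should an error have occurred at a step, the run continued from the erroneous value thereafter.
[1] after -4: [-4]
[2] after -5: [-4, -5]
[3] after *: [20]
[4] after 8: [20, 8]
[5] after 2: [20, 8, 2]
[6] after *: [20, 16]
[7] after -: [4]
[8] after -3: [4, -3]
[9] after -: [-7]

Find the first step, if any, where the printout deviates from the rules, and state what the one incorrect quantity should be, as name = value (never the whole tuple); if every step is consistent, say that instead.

step 1: push -4: top = -4 -> checks out
step 2: push -5: top = -5 -> no discrepancy
step 3: -4 * -5 = 20 -> exactly as logged
step 4: push 8: top = 8 -> checks out
step 5: push 2: top = 2 -> matches
step 6: 8 * 2 = 16 -> verified
step 7: 20 - 16 = 4 -> consistent with the printout
step 8: push -3: top = -3 -> exactly as logged
step 9: 4 - -3 = 7 -> this is not what the printout shows
That makes step 9 the first incorrect line — top = 7 is what it should show.

step 9, top = 7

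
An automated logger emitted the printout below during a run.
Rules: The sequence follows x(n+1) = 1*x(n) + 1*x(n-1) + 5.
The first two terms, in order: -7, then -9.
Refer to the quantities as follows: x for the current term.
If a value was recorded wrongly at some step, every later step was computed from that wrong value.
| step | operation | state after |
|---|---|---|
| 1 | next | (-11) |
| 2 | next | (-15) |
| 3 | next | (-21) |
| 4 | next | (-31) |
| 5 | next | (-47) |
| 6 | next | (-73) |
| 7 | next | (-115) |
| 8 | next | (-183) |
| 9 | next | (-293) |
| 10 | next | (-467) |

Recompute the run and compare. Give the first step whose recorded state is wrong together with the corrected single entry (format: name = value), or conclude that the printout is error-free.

step 10, x = -471

1. x = 1*(-9) + (1)*(-7) + (5) = -11 (in agreement)
2. x = 1*(-11) + (1)*(-9) + (5) = -15 (verified)
3. x = 1*(-15) + (1)*(-11) + (5) = -21 (agrees with the printout)
4. x = 1*(-21) + (1)*(-15) + (5) = -31 (in agreement)
5. x = 1*(-31) + (1)*(-21) + (5) = -47 (in agreement)
6. x = 1*(-47) + (1)*(-31) + (5) = -73 (matches)
7. x = 1*(-73) + (1)*(-47) + (5) = -115 (in agreement)
8. x = 1*(-115) + (1)*(-73) + (5) = -183 (consistent with the printout)
9. x = 1*(-183) + (1)*(-115) + (5) = -293 (matches)
10. x = 1*(-293) + (1)*(-183) + (5) = -471 (the entry is off here)
That makes step 10 the first incorrect line — x = -471 is what it should show.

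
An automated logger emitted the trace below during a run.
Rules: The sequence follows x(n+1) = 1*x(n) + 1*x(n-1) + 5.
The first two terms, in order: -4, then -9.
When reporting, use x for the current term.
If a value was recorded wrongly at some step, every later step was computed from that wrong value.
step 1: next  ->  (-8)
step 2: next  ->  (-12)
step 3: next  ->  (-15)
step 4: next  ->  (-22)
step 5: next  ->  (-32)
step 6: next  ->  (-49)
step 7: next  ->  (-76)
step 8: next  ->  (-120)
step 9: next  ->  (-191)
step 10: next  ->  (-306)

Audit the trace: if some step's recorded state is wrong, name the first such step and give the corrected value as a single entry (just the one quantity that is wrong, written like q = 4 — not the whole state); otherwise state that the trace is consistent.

1. x = 1*(-9) + (1)*(-4) + (5) = -8 (same as recorded)
2. x = 1*(-8) + (1)*(-9) + (5) = -12 (matches)
3. x = 1*(-12) + (1)*(-8) + (5) = -15 (agrees with the trace)
4. x = 1*(-15) + (1)*(-12) + (5) = -22 (verified)
5. x = 1*(-22) + (1)*(-15) + (5) = -32 (exactly as logged)
6. x = 1*(-32) + (1)*(-22) + (5) = -49 (verified)
7. x = 1*(-49) + (1)*(-32) + (5) = -76 (exactly as logged)
8. x = 1*(-76) + (1)*(-49) + (5) = -120 (exactly as logged)
9. x = 1*(-120) + (1)*(-76) + (5) = -191 (verified)
10. x = 1*(-191) + (1)*(-120) + (5) = -306 (same as recorded)
The recomputation confirms every line.

no error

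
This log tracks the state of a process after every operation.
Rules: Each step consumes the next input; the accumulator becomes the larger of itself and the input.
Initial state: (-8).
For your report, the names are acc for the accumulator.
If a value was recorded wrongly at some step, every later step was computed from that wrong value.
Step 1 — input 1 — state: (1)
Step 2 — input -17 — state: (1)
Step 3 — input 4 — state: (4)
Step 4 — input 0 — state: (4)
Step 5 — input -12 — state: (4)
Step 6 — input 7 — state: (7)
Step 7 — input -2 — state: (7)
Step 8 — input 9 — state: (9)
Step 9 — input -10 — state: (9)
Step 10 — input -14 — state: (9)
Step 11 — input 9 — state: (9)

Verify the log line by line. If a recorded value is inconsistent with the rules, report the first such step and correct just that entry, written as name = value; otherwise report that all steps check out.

1. acc = max(-8, 1) = 1 (in agreement)
2. acc = max(1, -17) = 1 (verified)
3. acc = max(1, 4) = 4 (no discrepancy)
4. acc = max(4, 0) = 4 (in agreement)
5. acc = max(4, -12) = 4 (confirmed correct)
6. acc = max(4, 7) = 7 (consistent with the log)
7. acc = max(7, -2) = 7 (matches)
8. acc = max(7, 9) = 9 (matches)
9. acc = max(9, -10) = 9 (verified)
10. acc = max(9, -14) = 9 (verified)
11. acc = max(9, 9) = 9 (no discrepancy)
Nothing is out of place; the run is error-free.

no error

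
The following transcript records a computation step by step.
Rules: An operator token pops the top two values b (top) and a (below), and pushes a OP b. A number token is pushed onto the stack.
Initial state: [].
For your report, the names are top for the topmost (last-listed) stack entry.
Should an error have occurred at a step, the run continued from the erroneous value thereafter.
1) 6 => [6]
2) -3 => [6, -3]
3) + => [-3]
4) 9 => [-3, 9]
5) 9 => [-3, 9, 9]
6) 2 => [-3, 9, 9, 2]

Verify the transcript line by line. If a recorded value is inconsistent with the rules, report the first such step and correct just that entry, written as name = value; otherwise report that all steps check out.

step 3, top = 3

Recomputing the run from the initial state:
step 1: [6]
step 2: [6, -3]
step 3: [3]
step 4: [3, 9]
step 5: [3, 9, 9]
step 6: [3, 9, 9, 2]
The first disagreement with the transcript is at step 3, where the value should be top = 3.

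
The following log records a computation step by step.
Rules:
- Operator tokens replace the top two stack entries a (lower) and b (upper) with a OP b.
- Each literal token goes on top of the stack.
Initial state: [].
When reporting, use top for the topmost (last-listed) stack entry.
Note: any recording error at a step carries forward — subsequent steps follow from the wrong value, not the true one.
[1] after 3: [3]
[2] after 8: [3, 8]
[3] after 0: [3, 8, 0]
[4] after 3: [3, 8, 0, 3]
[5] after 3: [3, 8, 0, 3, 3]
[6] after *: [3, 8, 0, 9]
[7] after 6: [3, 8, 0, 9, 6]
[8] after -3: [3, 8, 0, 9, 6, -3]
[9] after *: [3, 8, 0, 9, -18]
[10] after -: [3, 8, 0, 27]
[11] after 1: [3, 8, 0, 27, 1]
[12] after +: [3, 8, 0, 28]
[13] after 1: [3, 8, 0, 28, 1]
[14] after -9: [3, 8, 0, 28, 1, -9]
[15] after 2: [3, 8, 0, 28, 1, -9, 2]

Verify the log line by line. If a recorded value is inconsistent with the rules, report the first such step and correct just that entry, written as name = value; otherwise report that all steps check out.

no error

1. push 3: top = 3 (no discrepancy)
2. push 8: top = 8 (consistent with the log)
3. push 0: top = 0 (checks out)
4. push 3: top = 3 (exactly as logged)
5. push 3: top = 3 (checks out)
6. 3 * 3 = 9 (confirmed correct)
7. push 6: top = 6 (confirmed correct)
8. push -3: top = -3 (consistent with the log)
9. 6 * -3 = -18 (consistent with the log)
10. 9 - -18 = 27 (verified)
11. push 1: top = 1 (checks out)
12. 27 + 1 = 28 (in agreement)
13. push 1: top = 1 (in agreement)
14. push -9: top = -9 (same as recorded)
15. push 2: top = 2 (matches)
Each recorded entry agrees with the recomputation.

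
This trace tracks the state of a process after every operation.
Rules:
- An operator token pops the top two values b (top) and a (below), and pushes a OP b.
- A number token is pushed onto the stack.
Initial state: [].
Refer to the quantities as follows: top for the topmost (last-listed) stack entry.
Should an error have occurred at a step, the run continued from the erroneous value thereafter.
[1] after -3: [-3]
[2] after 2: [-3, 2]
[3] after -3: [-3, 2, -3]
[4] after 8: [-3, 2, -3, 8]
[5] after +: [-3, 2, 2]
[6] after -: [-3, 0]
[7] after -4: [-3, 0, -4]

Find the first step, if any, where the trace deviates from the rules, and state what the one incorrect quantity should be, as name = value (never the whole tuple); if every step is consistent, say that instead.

Recomputing the run from the initial state:
step 1: [-3]
step 2: [-3, 2]
step 3: [-3, 2, -3]
step 4: [-3, 2, -3, 8]
step 5: [-3, 2, 5]
step 6: [-3, -3]
step 7: [-3, -3, -4]
The first disagreement with the trace is at step 5, where the value should be top = 5.

step 5, top = 5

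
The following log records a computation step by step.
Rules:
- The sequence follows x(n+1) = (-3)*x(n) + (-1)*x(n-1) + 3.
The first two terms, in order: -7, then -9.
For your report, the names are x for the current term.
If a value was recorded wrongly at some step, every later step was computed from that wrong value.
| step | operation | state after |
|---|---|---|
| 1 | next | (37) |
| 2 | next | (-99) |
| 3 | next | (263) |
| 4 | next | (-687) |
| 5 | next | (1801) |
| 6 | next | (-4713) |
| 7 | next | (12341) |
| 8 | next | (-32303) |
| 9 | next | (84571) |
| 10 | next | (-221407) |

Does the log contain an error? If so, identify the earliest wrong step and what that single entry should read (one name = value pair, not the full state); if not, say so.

Step 1: x = -3*(-9) + (-1)*(-7) + (3) = 37 — no discrepancy.
Step 2: x = -3*(37) + (-1)*(-9) + (3) = -99 — agrees with the log.
Step 3: x = -3*(-99) + (-1)*(37) + (3) = 263 — confirmed correct.
Step 4: x = -3*(263) + (-1)*(-99) + (3) = -687 — matches.
Step 5: x = -3*(-687) + (-1)*(263) + (3) = 1801 — no discrepancy.
Step 6: x = -3*(1801) + (-1)*(-687) + (3) = -4713 — same as recorded.
Step 7: x = -3*(-4713) + (-1)*(1801) + (3) = 12341 — verified.
Step 8: x = -3*(12341) + (-1)*(-4713) + (3) = -32307 — this is not what the log shows.
Conclusion: step 8 carries the first error; the entry should be x = -32307.

step 8, x = -32307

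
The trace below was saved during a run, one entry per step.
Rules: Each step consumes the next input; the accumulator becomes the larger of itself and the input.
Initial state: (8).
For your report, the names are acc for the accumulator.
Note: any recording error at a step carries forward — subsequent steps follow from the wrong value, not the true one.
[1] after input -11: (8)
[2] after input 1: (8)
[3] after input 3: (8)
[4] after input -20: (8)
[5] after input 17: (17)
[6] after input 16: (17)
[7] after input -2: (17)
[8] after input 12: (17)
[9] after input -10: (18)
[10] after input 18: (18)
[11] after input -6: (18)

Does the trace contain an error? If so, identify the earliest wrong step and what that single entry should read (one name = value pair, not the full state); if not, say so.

step 9, acc = 17

1. acc = max(8, -11) = 8 (matches)
2. acc = max(8, 1) = 8 (matches)
3. acc = max(8, 3) = 8 (agrees with the trace)
4. acc = max(8, -20) = 8 (agrees with the trace)
5. acc = max(8, 17) = 17 (verified)
6. acc = max(17, 16) = 17 (confirmed correct)
7. acc = max(17, -2) = 17 (matches)
8. acc = max(17, 12) = 17 (exactly as logged)
9. acc = max(17, -10) = 17 (the recorded entry deviates here)
The earliest wrong entry is at step 9: it should read acc = 17.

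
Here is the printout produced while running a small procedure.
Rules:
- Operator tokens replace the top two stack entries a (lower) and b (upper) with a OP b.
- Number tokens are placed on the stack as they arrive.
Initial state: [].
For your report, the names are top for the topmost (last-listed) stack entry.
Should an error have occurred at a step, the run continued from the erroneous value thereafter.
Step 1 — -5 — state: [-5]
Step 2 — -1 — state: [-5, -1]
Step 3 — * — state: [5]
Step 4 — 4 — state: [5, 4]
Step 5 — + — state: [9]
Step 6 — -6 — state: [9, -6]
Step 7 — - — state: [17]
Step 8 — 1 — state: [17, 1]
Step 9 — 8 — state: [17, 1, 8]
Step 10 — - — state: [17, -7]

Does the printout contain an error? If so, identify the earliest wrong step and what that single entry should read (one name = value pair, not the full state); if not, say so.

Recomputing the run from the initial state:
step 1: [-5]
step 2: [-5, -1]
step 3: [5]
step 4: [5, 4]
step 5: [9]
step 6: [9, -6]
step 7: [15]
step 8: [15, 1]
step 9: [15, 1, 8]
step 10: [15, -7]
The first disagreement with the printout is at step 7, where the value should be top = 15.

step 7, top = 15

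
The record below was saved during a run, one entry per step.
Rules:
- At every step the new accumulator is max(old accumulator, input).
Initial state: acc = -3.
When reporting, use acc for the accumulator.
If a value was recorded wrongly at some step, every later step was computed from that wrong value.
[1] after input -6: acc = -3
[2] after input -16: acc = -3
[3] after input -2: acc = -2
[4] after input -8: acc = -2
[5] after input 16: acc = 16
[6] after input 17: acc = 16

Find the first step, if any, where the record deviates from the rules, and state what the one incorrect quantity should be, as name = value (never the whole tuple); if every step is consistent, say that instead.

Recomputing the run from the initial state:
step 1: acc = -3
step 2: acc = -3
step 3: acc = -2
step 4: acc = -2
step 5: acc = 16
step 6: acc = 17
The first disagreement with the record is at step 6, where the value should be acc = 17.

step 6, acc = 17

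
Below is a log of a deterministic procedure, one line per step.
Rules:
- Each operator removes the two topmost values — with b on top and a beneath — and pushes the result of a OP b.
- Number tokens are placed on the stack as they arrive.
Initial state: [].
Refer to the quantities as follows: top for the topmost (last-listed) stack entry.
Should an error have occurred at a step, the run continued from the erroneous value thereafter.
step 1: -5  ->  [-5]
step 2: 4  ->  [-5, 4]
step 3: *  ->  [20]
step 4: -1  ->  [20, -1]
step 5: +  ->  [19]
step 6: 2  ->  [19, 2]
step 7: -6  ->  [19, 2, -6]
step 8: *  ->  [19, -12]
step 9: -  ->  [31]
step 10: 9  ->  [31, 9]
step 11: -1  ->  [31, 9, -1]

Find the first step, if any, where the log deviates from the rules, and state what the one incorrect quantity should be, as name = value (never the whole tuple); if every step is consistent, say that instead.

step 3, top = -20

Recomputing the run from the initial state:
step 1: [-5]
step 2: [-5, 4]
step 3: [-20]
step 4: [-20, -1]
step 5: [-21]
step 6: [-21, 2]
step 7: [-21, 2, -6]
step 8: [-21, -12]
step 9: [-9]
step 10: [-9, 9]
step 11: [-9, 9, -1]
The first disagreement with the log is at step 3, where the value should be top = -20.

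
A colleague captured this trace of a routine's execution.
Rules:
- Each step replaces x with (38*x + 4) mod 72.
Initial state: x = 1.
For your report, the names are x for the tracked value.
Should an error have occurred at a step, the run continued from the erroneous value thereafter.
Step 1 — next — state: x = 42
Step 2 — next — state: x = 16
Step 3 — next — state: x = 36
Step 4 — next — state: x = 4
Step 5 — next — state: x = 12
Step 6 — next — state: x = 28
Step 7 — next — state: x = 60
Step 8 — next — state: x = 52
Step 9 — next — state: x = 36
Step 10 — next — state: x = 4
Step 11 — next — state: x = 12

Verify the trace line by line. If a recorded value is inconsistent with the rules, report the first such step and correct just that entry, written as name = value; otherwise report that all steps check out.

1. x = (38*1 + 4) mod 72 = 42 (consistent with the trace)
2. x = (38*42 + 4) mod 72 = 16 (exactly as logged)
3. x = (38*16 + 4) mod 72 = 36 (in agreement)
4. x = (38*36 + 4) mod 72 = 4 (confirmed correct)
5. x = (38*4 + 4) mod 72 = 12 (consistent with the trace)
6. x = (38*12 + 4) mod 72 = 28 (exactly as logged)
7. x = (38*28 + 4) mod 72 = 60 (checks out)
8. x = (38*60 + 4) mod 72 = 52 (verified)
9. x = (38*52 + 4) mod 72 = 36 (exactly as logged)
10. x = (38*36 + 4) mod 72 = 4 (agrees with the trace)
11. x = (38*4 + 4) mod 72 = 12 (matches)
The recomputation confirms every line.

no error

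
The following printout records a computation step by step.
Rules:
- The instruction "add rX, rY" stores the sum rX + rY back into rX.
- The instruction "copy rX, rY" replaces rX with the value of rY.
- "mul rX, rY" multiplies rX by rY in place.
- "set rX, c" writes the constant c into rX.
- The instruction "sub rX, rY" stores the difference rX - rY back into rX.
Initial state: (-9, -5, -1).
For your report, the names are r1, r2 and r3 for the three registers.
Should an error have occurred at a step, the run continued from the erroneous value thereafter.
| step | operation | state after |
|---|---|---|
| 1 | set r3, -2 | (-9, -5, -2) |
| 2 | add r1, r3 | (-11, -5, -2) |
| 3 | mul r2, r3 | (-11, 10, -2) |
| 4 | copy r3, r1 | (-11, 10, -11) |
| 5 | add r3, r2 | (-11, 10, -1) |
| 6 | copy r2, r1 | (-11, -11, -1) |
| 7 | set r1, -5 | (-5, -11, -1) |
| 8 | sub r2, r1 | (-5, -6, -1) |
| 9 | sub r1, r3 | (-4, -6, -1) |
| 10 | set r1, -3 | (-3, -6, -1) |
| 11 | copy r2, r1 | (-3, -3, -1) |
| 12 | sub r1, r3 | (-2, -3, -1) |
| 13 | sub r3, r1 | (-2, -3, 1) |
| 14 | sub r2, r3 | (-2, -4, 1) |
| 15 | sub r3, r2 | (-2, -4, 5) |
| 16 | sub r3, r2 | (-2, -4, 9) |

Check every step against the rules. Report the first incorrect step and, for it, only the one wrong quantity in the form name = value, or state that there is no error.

Step 1: r3 = -2 — confirmed correct.
Step 2: r1 = -9 + -2 = -11 — agrees with the printout.
Step 3: r2 = -5 * -2 = 10 — same as recorded.
Step 4: r3 = -11 — verified.
Step 5: r3 = -11 + 10 = -1 — same as recorded.
Step 6: r2 = -11 — confirmed correct.
Step 7: r1 = -5 — same as recorded.
Step 8: r2 = -11 - -5 = -6 — checks out.
Step 9: r1 = -5 - -1 = -4 — matches.
Step 10: r1 = -3 — agrees with the printout.
Step 11: r2 = -3 — verified.
Step 12: r1 = -3 - -1 = -2 — agrees with the printout.
Step 13: r3 = -1 - -2 = 1 — no discrepancy.
Step 14: r2 = -3 - 1 = -4 — confirmed correct.
Step 15: r3 = 1 - -4 = 5 — consistent with the printout.
Step 16: r3 = 5 - -4 = 9 — agrees with the printout.
The whole run recomputes cleanly — no discrepancies.

no error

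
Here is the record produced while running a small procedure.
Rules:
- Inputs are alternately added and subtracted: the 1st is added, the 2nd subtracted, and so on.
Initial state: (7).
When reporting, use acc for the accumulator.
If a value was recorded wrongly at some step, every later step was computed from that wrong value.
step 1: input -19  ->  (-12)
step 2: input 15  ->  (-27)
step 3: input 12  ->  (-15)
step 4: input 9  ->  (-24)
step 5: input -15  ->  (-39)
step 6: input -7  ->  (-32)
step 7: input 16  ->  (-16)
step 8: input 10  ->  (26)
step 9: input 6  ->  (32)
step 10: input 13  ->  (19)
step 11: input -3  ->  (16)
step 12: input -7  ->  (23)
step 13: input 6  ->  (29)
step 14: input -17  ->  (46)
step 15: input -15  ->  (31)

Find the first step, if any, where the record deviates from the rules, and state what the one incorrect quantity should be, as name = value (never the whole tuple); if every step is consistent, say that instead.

step 8, acc = -26

Recomputing the run from the initial state:
step 1: acc = -12
step 2: acc = -27
step 3: acc = -15
step 4: acc = -24
step 5: acc = -39
step 6: acc = -32
step 7: acc = -16
step 8: acc = -26
step 9: acc = -20
step 10: acc = -33
step 11: acc = -36
step 12: acc = -29
step 13: acc = -23
step 14: acc = -6
step 15: acc = -21
The first disagreement with the record is at step 8, where the value should be acc = -26.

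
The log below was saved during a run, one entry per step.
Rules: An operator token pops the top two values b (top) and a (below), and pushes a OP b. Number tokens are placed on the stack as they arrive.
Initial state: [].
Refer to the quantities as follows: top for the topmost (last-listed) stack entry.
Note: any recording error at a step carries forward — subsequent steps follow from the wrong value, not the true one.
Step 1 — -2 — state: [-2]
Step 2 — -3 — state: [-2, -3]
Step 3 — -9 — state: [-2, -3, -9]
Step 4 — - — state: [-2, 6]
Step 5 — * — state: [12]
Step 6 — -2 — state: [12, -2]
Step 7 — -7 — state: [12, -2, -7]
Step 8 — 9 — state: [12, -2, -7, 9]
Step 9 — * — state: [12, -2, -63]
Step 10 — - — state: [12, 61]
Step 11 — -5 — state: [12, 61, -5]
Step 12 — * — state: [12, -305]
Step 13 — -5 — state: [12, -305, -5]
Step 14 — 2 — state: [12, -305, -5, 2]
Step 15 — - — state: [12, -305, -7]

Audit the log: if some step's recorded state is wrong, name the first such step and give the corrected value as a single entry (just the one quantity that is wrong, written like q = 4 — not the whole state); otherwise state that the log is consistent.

Recomputing the run from the initial state:
step 1: [-2]
step 2: [-2, -3]
step 3: [-2, -3, -9]
step 4: [-2, 6]
step 5: [-12]
step 6: [-12, -2]
step 7: [-12, -2, -7]
step 8: [-12, -2, -7, 9]
step 9: [-12, -2, -63]
step 10: [-12, 61]
step 11: [-12, 61, -5]
step 12: [-12, -305]
step 13: [-12, -305, -5]
step 14: [-12, -305, -5, 2]
step 15: [-12, -305, -7]
The first disagreement with the log is at step 5, where the value should be top = -12.

step 5, top = -12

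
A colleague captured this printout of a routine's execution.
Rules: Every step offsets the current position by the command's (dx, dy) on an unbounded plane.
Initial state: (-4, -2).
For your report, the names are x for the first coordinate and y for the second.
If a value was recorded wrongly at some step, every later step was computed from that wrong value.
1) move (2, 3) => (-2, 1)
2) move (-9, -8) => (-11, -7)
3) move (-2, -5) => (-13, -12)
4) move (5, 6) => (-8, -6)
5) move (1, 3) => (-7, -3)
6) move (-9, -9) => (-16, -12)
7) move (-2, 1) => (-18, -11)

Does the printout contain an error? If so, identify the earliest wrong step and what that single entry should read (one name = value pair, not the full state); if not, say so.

no error

step 1: x = -4 + (2) = -2, y = -2 + (3) = 1 -> no discrepancy
step 2: x = -2 + (-9) = -11, y = 1 + (-8) = -7 -> agrees with the printout
step 3: x = -11 + (-2) = -13, y = -7 + (-5) = -12 -> verified
step 4: x = -13 + (5) = -8, y = -12 + (6) = -6 -> confirmed correct
step 5: x = -8 + (1) = -7, y = -6 + (3) = -3 -> same as recorded
step 6: x = -7 + (-9) = -16, y = -3 + (-9) = -12 -> confirmed correct
step 7: x = -16 + (-2) = -18, y = -12 + (1) = -11 -> same as recorded
All steps check out; nothing to correct.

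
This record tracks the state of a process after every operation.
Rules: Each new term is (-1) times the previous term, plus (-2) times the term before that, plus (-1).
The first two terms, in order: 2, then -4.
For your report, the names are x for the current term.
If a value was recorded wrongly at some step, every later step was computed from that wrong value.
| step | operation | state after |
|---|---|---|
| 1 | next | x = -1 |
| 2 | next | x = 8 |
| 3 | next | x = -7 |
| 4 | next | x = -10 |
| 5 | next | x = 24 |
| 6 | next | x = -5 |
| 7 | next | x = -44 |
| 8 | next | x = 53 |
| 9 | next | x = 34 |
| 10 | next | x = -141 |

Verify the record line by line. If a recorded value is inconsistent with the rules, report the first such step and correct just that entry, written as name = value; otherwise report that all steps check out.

Recomputing the run from the initial state:
step 1: x = -1
step 2: x = 8
step 3: x = -7
step 4: x = -10
step 5: x = 23
step 6: x = -4
step 7: x = -43
step 8: x = 50
step 9: x = 35
step 10: x = -136
The first disagreement with the record is at step 5, where the value should be x = 23.

step 5, x = 23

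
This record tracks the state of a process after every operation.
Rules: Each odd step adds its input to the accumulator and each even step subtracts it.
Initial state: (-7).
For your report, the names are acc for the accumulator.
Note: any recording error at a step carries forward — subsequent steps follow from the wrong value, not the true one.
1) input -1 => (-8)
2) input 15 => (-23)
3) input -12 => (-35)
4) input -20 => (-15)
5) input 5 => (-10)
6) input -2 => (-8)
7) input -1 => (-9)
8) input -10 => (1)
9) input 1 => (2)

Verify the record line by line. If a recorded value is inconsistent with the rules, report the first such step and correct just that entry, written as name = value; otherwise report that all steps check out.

no error

Step 1: acc = -7 + -1 = -8 — no discrepancy.
Step 2: acc = -8 - 15 = -23 — verified.
Step 3: acc = -23 + -12 = -35 — in agreement.
Step 4: acc = -35 - -20 = -15 — verified.
Step 5: acc = -15 + 5 = -10 — agrees with the record.
Step 6: acc = -10 - -2 = -8 — agrees with the record.
Step 7: acc = -8 + -1 = -9 — matches.
Step 8: acc = -9 - -10 = 1 — matches.
Step 9: acc = 1 + 1 = 2 — confirmed correct.
Each recorded entry agrees with the recomputation.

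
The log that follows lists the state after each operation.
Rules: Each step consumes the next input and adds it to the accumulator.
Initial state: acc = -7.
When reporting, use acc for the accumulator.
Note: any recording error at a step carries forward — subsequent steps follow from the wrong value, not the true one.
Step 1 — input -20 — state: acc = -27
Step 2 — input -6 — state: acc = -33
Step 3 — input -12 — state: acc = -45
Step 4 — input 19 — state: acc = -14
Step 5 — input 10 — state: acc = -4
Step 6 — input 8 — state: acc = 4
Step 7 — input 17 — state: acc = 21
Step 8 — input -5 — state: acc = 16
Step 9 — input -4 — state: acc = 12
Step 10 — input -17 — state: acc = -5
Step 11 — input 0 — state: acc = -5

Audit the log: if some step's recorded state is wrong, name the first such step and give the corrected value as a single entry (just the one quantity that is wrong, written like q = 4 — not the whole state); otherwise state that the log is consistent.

step 4, acc = -26

Recomputing the run from the initial state:
step 1: acc = -27
step 2: acc = -33
step 3: acc = -45
step 4: acc = -26
step 5: acc = -16
step 6: acc = -8
step 7: acc = 9
step 8: acc = 4
step 9: acc = 0
step 10: acc = -17
step 11: acc = -17
The first disagreement with the log is at step 4, where the value should be acc = -26.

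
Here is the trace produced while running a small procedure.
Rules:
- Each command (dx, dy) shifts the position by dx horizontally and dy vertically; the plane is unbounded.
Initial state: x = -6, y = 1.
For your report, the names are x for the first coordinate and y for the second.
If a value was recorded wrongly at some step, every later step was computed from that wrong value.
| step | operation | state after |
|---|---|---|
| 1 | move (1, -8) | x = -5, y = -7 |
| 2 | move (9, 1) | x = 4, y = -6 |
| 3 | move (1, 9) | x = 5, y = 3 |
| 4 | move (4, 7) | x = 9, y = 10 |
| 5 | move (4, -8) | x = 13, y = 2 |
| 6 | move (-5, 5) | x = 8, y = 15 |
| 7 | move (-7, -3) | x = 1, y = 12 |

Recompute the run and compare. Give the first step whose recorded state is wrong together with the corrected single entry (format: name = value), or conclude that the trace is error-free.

step 6, y = 7

Recomputing the run from the initial state:
step 1: x = -5, y = -7
step 2: x = 4, y = -6
step 3: x = 5, y = 3
step 4: x = 9, y = 10
step 5: x = 13, y = 2
step 6: x = 8, y = 7
step 7: x = 1, y = 4
The first disagreement with the trace is at step 6, where the value should be y = 7.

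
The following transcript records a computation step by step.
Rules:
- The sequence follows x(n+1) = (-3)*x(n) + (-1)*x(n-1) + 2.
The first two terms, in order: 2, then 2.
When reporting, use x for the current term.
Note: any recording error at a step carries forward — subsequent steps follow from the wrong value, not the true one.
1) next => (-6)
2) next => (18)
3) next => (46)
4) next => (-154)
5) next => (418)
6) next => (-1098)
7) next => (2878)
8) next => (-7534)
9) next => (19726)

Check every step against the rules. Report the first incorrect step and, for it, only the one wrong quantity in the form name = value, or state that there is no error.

Step 1: x = -3*(2) + (-1)*(2) + (2) = -6 — agrees with the transcript.
Step 2: x = -3*(-6) + (-1)*(2) + (2) = 18 — same as recorded.
Step 3: x = -3*(18) + (-1)*(-6) + (2) = -46 — not what was recorded.
Conclusion: step 3 carries the first error; the entry should be x = -46.

step 3, x = -46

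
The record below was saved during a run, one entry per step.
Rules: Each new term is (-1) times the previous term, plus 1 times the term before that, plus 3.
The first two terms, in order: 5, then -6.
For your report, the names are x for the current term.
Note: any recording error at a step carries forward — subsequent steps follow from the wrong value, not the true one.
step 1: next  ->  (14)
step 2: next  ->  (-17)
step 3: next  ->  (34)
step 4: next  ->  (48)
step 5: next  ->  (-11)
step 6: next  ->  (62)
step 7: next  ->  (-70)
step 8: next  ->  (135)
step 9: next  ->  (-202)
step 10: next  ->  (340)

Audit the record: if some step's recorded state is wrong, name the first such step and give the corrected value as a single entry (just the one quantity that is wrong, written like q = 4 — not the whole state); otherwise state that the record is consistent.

step 4, x = -48

Recomputing the run from the initial state:
step 1: x = 14
step 2: x = -17
step 3: x = 34
step 4: x = -48
step 5: x = 85
step 6: x = -130
step 7: x = 218
step 8: x = -345
step 9: x = 566
step 10: x = -908
The first disagreement with the record is at step 4, where the value should be x = -48.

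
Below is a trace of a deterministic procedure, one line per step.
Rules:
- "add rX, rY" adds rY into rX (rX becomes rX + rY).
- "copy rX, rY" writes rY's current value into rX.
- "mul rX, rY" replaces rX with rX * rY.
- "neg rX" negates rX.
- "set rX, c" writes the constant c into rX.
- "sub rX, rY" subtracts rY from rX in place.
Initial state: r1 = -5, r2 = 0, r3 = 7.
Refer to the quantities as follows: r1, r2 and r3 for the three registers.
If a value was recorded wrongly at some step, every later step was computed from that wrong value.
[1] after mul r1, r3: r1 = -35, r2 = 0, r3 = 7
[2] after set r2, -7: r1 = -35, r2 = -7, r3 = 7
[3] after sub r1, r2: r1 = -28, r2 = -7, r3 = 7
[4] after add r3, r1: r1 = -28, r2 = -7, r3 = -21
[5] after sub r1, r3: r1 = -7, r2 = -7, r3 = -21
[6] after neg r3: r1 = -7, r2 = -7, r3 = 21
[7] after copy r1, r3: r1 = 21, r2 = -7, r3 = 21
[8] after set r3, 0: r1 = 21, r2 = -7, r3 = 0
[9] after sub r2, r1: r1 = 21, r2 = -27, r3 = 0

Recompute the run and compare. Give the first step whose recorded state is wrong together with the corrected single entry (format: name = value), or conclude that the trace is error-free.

step 1: r1 = -5 * 7 = -35 -> matches
step 2: r2 = -7 -> matches
step 3: r1 = -35 - -7 = -28 -> confirmed correct
step 4: r3 = 7 + -28 = -21 -> confirmed correct
step 5: r1 = -28 - -21 = -7 -> matches
step 6: r3 = -(-21) = 21 -> checks out
step 7: r1 = 21 -> no discrepancy
step 8: r3 = 0 -> verified
step 9: r2 = -7 - 21 = -28 -> this is not what the trace shows
So the first discrepancy is step 9, where the right value is r2 = -28.

step 9, r2 = -28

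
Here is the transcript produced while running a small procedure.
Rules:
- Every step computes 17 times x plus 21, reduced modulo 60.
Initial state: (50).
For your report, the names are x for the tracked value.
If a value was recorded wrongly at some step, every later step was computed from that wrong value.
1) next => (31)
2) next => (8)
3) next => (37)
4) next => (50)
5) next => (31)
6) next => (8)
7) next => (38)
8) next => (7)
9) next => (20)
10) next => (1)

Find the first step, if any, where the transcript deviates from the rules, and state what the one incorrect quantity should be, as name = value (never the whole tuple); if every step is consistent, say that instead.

1. x = (17*50 + 21) mod 60 = 31 (in agreement)
2. x = (17*31 + 21) mod 60 = 8 (in agreement)
3. x = (17*8 + 21) mod 60 = 37 (agrees with the transcript)
4. x = (17*37 + 21) mod 60 = 50 (in agreement)
5. x = (17*50 + 21) mod 60 = 31 (in agreement)
6. x = (17*31 + 21) mod 60 = 8 (exactly as logged)
7. x = (17*8 + 21) mod 60 = 37 (the recorded entry deviates here)
Step 7 is the first one off; corrected, x = 37.

step 7, x = 37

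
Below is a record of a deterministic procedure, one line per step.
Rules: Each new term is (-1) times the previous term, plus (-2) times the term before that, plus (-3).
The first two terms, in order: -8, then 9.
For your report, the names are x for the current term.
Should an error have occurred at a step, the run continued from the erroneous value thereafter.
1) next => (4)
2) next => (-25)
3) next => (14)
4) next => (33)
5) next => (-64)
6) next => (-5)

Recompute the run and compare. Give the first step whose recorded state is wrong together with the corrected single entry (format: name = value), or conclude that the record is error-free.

no error

step 1: x = -1*(9) + (-2)*(-8) + (-3) = 4 -> verified
step 2: x = -1*(4) + (-2)*(9) + (-3) = -25 -> checks out
step 3: x = -1*(-25) + (-2)*(4) + (-3) = 14 -> exactly as logged
step 4: x = -1*(14) + (-2)*(-25) + (-3) = 33 -> verified
step 5: x = -1*(33) + (-2)*(14) + (-3) = -64 -> confirmed correct
step 6: x = -1*(-64) + (-2)*(33) + (-3) = -5 -> same as recorded
All entries verified; no error found.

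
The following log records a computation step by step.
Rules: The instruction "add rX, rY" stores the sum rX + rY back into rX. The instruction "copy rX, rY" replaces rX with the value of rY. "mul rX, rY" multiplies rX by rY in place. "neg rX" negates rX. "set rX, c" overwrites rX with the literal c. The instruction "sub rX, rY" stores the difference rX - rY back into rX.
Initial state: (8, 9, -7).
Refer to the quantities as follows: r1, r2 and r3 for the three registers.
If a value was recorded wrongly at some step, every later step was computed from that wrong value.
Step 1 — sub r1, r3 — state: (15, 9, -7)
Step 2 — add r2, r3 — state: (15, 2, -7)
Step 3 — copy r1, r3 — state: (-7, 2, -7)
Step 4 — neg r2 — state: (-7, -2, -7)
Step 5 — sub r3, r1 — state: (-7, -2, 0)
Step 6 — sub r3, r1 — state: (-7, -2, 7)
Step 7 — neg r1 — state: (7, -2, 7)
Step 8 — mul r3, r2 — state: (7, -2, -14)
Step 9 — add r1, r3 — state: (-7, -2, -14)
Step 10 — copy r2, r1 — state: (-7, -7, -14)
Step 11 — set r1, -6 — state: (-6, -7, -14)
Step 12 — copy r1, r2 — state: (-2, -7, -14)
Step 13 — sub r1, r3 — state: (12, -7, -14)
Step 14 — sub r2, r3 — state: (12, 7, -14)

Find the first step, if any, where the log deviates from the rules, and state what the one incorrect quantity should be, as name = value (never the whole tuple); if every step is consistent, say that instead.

Recomputing the run from the initial state:
step 1: r1 = 15, r2 = 9, r3 = -7
step 2: r1 = 15, r2 = 2, r3 = -7
step 3: r1 = -7, r2 = 2, r3 = -7
step 4: r1 = -7, r2 = -2, r3 = -7
step 5: r1 = -7, r2 = -2, r3 = 0
step 6: r1 = -7, r2 = -2, r3 = 7
step 7: r1 = 7, r2 = -2, r3 = 7
step 8: r1 = 7, r2 = -2, r3 = -14
step 9: r1 = -7, r2 = -2, r3 = -14
step 10: r1 = -7, r2 = -7, r3 = -14
step 11: r1 = -6, r2 = -7, r3 = -14
step 12: r1 = -7, r2 = -7, r3 = -14
step 13: r1 = 7, r2 = -7, r3 = -14
step 14: r1 = 7, r2 = 7, r3 = -14
The first disagreement with the log is at step 12, where the value should be r1 = -7.

step 12, r1 = -7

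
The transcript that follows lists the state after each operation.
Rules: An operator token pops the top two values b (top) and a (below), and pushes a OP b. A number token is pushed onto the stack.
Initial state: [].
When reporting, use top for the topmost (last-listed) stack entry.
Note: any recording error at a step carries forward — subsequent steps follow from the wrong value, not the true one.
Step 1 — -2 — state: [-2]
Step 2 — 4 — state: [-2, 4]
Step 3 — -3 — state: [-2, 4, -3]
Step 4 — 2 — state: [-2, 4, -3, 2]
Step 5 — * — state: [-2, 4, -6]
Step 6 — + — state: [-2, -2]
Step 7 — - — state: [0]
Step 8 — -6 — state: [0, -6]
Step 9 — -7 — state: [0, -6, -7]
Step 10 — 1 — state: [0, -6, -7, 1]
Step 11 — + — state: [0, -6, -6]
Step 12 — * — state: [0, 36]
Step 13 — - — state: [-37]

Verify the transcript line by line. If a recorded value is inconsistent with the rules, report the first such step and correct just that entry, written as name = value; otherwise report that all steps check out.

Step 1: push -2: top = -2 — matches.
Step 2: push 4: top = 4 — in agreement.
Step 3: push -3: top = -3 — in agreement.
Step 4: push 2: top = 2 — same as recorded.
Step 5: -3 * 2 = -6 — in agreement.
Step 6: 4 + -6 = -2 — matches.
Step 7: -2 - -2 = 0 — no discrepancy.
Step 8: push -6: top = -6 — verified.
Step 9: push -7: top = -7 — no discrepancy.
Step 10: push 1: top = 1 — in agreement.
Step 11: -7 + 1 = -6 — exactly as logged.
Step 12: -6 * -6 = 36 — matches.
Step 13: 0 - 36 = -36 — first mismatch against the transcript.
The earliest wrong entry is at step 13: it should read top = -36.

step 13, top = -36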